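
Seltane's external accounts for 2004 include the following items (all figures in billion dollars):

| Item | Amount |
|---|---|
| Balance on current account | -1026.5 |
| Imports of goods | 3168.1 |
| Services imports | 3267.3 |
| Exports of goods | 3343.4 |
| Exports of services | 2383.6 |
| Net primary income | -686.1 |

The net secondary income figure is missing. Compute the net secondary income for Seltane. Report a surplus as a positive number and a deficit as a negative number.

368.0

Current account = goods balance + services balance + net primary income + net secondary income
Sum of the known components = -1394.5
Net secondary income = CA - (known components) = -1026.5 - (-1394.5) = 368.0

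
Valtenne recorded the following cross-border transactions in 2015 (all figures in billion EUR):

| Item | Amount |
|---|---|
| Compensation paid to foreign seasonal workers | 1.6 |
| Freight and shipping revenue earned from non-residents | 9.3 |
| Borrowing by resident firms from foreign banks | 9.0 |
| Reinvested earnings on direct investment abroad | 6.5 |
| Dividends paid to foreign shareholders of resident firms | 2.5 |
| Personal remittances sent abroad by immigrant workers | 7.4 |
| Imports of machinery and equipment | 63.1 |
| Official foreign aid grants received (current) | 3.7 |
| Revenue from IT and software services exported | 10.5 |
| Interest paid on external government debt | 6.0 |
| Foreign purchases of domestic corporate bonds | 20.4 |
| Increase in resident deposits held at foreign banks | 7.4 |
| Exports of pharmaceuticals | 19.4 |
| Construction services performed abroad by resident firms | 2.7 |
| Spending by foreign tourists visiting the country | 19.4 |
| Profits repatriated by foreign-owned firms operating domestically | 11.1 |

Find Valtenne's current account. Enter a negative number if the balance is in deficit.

Goods: 19.4 - 63.1 = -43.7
Services: 19.4 + 9.3 + 2.7 + 10.5 = 41.9
Primary income: 6.5 - 2.5 - 1.6 - 6.0 - 11.1 = -14.7
Secondary income: 3.7 - 7.4 = -3.7
Current account = (-43.7) + 41.9 + (-14.7) + (-3.7) = -20.2
(Excluded from the current account — financial account: borrowing by resident firms from foreign banks 9.0, foreign purchases of domestic corporate bonds 20.4, increase in resident deposits held at foreign banks 7.4.)

-20.2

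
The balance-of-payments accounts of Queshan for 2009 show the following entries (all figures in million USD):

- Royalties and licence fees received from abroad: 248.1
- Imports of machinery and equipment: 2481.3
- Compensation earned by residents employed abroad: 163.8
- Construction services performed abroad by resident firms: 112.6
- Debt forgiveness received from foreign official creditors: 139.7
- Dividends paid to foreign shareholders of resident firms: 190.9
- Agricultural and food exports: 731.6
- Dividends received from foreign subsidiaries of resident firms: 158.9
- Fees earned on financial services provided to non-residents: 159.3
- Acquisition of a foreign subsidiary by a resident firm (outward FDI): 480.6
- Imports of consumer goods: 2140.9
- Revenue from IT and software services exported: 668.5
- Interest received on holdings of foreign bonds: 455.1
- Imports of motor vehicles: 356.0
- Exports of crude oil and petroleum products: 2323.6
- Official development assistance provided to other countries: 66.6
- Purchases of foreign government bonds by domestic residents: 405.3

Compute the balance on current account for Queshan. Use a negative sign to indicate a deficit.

-214.2

Goods: 731.6 - 2481.3 - 2140.9 - 356.0 + 2323.6 = -1923.0
Services: 159.3 + 668.5 + 248.1 + 112.6 = 1188.5
Primary income: 163.8 + 158.9 + 455.1 - 190.9 = 586.9
Secondary income: -66.6
Current account = (-1923.0) + 1188.5 + 586.9 + (-66.6) = -214.2
(Excluded from the current account — capital account: debt forgiveness received from foreign official creditors 139.7; financial account: acquisition of a foreign subsidiary by a resident firm (outward FDI) 480.6, purchases of foreign government bonds by domestic residents 405.3.)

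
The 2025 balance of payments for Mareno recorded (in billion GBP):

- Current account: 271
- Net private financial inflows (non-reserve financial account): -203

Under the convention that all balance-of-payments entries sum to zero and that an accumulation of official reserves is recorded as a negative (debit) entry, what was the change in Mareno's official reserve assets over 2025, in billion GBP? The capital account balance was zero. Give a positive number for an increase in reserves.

68

Official reserve transactions balance = -(271 + (-203)) = -68
An accumulation of reserves is recorded as a debit (negative entry), so the change in the stock of reserves is the negative of that balance.
Change in official reserves = -(-68) = 68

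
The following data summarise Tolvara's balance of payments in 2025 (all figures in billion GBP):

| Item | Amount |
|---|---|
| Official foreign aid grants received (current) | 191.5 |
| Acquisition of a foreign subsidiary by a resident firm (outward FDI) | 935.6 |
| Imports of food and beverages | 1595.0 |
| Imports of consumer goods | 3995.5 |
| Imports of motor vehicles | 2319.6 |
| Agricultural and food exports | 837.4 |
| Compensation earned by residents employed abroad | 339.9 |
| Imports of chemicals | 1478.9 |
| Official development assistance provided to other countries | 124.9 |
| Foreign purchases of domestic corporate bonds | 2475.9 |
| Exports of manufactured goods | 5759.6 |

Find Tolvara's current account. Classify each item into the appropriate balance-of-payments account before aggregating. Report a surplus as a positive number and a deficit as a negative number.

-2385.5

Goods: -1595.0 + 837.4 + 5759.6 - 1478.9 - 2319.6 - 3995.5 = -2792.0
Primary income: 339.9
Secondary income: -124.9 + 191.5 = 66.6
Current account = (-2792.0) + 339.9 + 66.6 = -2385.5
(Excluded from the current account — financial account: acquisition of a foreign subsidiary by a resident firm (outward FDI) 935.6, foreign purchases of domestic corporate bonds 2475.9.)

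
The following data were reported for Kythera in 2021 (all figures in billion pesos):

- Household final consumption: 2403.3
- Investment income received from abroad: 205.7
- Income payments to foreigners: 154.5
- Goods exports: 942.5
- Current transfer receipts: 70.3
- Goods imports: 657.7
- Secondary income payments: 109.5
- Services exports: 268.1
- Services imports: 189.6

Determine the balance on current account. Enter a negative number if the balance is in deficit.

375.3

Goods balance = 942.5 - 657.7 = 284.8
Services balance = 268.1 - 189.6 = 78.5
Trade balance (goods + services) = 284.8 + 78.5 = 363.3
Net primary income = 205.7 - 154.5 = 51.2
Net secondary income = 70.3 - 109.5 = -39.2
Current account = 363.3 + 51.2 + (-39.2) = 375.3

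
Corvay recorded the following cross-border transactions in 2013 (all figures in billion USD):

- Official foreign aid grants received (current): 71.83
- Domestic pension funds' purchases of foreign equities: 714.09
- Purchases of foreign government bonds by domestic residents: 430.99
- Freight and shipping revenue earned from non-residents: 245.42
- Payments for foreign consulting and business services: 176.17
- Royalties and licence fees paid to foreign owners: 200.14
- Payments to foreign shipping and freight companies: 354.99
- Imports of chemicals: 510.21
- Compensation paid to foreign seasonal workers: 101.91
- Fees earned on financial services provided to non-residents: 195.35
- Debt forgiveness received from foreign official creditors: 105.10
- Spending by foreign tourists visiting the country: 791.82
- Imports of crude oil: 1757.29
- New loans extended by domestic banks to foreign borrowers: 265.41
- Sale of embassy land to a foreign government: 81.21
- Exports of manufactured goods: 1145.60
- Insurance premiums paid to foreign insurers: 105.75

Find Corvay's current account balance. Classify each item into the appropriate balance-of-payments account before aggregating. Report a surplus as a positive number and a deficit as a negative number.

-756.44

Goods: 1145.60 - 510.21 - 1757.29 = -1121.90
Services: -200.14 - 105.75 - 176.17 + 791.82 + 245.42 - 354.99 + 195.35 = 395.54
Primary income: -101.91
Secondary income: 71.83
Current account = (-1121.90) + 395.54 + (-101.91) + 71.83 = -756.44
(Excluded from the current account — financial account: domestic pension funds' purchases of foreign equities 714.09, purchases of foreign government bonds by domestic residents 430.99, new loans extended by domestic banks to foreign borrowers 265.41; capital account: debt forgiveness received from foreign official creditors 105.10, sale of embassy land to a foreign government 81.21.)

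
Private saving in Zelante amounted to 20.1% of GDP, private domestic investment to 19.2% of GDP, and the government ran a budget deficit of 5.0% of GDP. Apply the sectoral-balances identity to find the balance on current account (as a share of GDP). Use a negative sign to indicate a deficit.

By the sectoral-balances identity, CA = (S_private - I) + (T - G).
Private balance = 20.1 - 19.2 = 0.9
Government balance (T - G) = -5.0
CA = 0.9 + (-5.0) = -4.1

-4.1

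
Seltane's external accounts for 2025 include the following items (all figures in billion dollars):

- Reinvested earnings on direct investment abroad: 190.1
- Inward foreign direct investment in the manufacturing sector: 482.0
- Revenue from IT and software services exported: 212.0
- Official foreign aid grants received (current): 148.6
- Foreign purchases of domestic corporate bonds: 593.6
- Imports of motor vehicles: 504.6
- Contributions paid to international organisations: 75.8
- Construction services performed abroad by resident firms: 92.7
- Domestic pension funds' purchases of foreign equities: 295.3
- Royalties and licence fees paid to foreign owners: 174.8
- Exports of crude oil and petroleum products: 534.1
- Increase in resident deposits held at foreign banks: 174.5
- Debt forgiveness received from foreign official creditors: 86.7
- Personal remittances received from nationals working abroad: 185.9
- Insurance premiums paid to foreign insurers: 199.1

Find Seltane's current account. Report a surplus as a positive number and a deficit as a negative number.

Goods: 534.1 - 504.6 = 29.5
Services: -199.1 - 174.8 + 212.0 + 92.7 = -69.2
Primary income: 190.1
Secondary income: 148.6 - 75.8 + 185.9 = 258.7
Current account = 29.5 + (-69.2) + 190.1 + 258.7 = 409.1
(Excluded from the current account — financial account: inward foreign direct investment in the manufacturing sector 482.0, foreign purchases of domestic corporate bonds 593.6, domestic pension funds' purchases of foreign equities 295.3, increase in resident deposits held at foreign banks 174.5; capital account: debt forgiveness received from foreign official creditors 86.7.)

409.1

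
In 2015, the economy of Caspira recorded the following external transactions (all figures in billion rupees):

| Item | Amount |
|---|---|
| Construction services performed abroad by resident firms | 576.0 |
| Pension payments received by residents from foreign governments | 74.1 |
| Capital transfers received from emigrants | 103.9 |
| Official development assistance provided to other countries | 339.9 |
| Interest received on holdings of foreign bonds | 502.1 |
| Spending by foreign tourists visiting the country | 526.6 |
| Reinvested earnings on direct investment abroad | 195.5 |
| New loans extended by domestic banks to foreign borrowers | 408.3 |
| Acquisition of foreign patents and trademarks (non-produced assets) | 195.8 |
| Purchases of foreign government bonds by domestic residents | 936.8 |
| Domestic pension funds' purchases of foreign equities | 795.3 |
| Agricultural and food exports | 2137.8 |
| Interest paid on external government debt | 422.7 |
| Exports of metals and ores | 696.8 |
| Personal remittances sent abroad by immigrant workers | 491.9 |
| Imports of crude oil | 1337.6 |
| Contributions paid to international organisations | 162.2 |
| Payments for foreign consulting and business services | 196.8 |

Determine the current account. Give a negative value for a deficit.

Goods: -1337.6 + 2137.8 + 696.8 = 1497.0
Services: 576.0 + 526.6 - 196.8 = 905.8
Primary income: 502.1 - 422.7 + 195.5 = 274.9
Secondary income: -339.9 + 74.1 - 491.9 - 162.2 = -919.9
Current account = 1497.0 + 905.8 + 274.9 + (-919.9) = 1757.8
(Excluded from the current account — capital account: capital transfers received from emigrants 103.9, acquisition of foreign patents and trademarks (non-produced assets) 195.8; financial account: new loans extended by domestic banks to foreign borrowers 408.3, purchases of foreign government bonds by domestic residents 936.8, domestic pension funds' purchases of foreign equities 795.3.)

1757.8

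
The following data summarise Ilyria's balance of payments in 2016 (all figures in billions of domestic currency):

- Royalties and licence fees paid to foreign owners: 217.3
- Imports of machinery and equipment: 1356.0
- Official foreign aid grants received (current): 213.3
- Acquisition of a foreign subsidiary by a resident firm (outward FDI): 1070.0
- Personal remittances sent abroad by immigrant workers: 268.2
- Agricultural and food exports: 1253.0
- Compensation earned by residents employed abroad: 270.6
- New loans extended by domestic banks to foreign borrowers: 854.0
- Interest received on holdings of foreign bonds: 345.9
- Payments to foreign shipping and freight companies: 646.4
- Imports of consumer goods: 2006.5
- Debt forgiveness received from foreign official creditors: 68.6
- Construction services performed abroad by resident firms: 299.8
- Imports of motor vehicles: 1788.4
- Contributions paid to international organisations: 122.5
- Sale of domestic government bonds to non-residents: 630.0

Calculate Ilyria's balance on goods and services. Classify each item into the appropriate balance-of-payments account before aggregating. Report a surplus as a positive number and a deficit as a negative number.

-4461.8

Goods: -1788.4 + 1253.0 - 1356.0 - 2006.5 = -3897.9
Services: -217.3 + 299.8 - 646.4 = -563.9
Trade balance = -3897.9 + (-563.9) = -4461.8
(Excluded from the trade balance — secondary income: official foreign aid grants received (current) 213.3, personal remittances sent abroad by immigrant workers 268.2, contributions paid to international organisations 122.5; financial account: acquisition of a foreign subsidiary by a resident firm (outward FDI) 1070.0, new loans extended by domestic banks to foreign borrowers 854.0, sale of domestic government bonds to non-residents 630.0; primary income: compensation earned by residents employed abroad 270.6, interest received on holdings of foreign bonds 345.9; capital account: debt forgiveness received from foreign official creditors 68.6.)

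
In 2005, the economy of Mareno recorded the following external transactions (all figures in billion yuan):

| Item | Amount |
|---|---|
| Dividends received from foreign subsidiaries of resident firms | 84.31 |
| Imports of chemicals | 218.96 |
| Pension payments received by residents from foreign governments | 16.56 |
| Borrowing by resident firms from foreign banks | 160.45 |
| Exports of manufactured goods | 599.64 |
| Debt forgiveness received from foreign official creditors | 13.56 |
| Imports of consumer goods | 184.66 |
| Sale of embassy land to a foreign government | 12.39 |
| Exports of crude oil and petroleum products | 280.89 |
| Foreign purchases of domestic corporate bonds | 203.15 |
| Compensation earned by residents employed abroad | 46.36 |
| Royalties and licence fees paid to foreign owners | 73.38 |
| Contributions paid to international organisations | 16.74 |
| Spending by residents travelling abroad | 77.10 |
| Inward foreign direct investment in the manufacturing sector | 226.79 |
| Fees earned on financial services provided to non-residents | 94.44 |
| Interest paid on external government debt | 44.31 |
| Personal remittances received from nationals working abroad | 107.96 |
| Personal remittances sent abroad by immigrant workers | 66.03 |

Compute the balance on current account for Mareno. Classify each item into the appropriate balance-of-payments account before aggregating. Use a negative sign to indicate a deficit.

Goods: 599.64 - 184.66 - 218.96 + 280.89 = 476.91
Services: -77.10 - 73.38 + 94.44 = -56.04
Primary income: -44.31 + 46.36 + 84.31 = 86.36
Secondary income: -16.74 + 16.56 - 66.03 + 107.96 = 41.75
Current account = 476.91 + (-56.04) + 86.36 + 41.75 = 548.98
(Excluded from the current account — financial account: borrowing by resident firms from foreign banks 160.45, foreign purchases of domestic corporate bonds 203.15, inward foreign direct investment in the manufacturing sector 226.79; capital account: debt forgiveness received from foreign official creditors 13.56, sale of embassy land to a foreign government 12.39.)

548.98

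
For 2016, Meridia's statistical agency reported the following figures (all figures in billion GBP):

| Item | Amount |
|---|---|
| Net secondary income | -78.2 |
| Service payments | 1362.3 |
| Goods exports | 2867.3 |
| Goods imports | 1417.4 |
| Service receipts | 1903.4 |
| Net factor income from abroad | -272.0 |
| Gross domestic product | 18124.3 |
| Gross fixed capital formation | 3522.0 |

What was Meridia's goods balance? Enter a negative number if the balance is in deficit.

Goods balance = 2867.3 - 1417.4 = 1449.9

1449.9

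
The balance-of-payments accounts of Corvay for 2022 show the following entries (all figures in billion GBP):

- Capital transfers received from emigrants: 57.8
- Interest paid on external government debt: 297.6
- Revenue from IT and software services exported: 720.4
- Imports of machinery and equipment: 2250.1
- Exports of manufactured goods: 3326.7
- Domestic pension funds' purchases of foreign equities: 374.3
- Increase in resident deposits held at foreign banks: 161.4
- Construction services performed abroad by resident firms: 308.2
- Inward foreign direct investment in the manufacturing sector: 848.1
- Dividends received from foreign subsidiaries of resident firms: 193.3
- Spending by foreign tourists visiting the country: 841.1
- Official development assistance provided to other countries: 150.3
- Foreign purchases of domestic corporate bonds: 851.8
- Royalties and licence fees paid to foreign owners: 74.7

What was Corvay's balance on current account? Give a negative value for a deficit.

Goods: -2250.1 + 3326.7 = 1076.6
Services: 720.4 + 841.1 - 74.7 + 308.2 = 1795.0
Primary income: -297.6 + 193.3 = -104.3
Secondary income: -150.3
Current account = 1076.6 + 1795.0 + (-104.3) + (-150.3) = 2617.0
(Excluded from the current account — capital account: capital transfers received from emigrants 57.8; financial account: domestic pension funds' purchases of foreign equities 374.3, increase in resident deposits held at foreign banks 161.4, inward foreign direct investment in the manufacturing sector 848.1, foreign purchases of domestic corporate bonds 851.8.)

2617.0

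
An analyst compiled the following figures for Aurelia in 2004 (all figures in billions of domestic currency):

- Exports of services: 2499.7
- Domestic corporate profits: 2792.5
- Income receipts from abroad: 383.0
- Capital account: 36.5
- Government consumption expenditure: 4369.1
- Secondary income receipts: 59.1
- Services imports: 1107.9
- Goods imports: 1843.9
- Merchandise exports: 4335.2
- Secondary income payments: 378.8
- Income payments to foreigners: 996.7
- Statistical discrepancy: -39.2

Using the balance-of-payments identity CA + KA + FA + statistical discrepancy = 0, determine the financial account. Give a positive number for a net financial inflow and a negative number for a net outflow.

-2947.0

Goods balance = 4335.2 - 1843.9 = 2491.3
Services balance = 2499.7 - 1107.9 = 1391.8
Trade balance (goods + services) = 2491.3 + 1391.8 = 3883.1
Net primary income = 383.0 - 996.7 = -613.7
Net secondary income = 59.1 - 378.8 = -319.7
Current account = 3883.1 + (-613.7) + (-319.7) = 2949.7
Financial account = -(2949.7 + 36.5 + (-39.2)) = -2947.0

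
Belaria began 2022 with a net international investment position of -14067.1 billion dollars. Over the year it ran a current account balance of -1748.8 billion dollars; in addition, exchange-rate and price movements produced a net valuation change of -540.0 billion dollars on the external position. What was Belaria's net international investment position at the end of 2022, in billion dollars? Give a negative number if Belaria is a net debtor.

Change in NIIP = current account + net valuation change = -1748.8 + (-540.0) = -2288.8
End-of-year NIIP = -14067.1 + (-2288.8) = -16355.9

-16355.9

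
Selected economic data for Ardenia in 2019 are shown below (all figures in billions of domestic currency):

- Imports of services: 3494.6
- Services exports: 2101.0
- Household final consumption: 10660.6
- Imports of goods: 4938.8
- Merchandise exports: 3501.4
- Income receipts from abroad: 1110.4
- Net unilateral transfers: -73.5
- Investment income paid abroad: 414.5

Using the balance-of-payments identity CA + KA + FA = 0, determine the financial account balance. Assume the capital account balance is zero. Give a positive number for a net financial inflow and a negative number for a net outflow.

2208.6

Goods balance = 3501.4 - 4938.8 = -1437.4
Services balance = 2101.0 - 3494.6 = -1393.6
Trade balance (goods + services) = -1437.4 + (-1393.6) = -2831.0
Net primary income = 1110.4 - 414.5 = 695.9
Net secondary income = -73.5
Current account = -2831.0 + 695.9 + (-73.5) = -2208.6
Financial account = -(-2208.6) = 2208.6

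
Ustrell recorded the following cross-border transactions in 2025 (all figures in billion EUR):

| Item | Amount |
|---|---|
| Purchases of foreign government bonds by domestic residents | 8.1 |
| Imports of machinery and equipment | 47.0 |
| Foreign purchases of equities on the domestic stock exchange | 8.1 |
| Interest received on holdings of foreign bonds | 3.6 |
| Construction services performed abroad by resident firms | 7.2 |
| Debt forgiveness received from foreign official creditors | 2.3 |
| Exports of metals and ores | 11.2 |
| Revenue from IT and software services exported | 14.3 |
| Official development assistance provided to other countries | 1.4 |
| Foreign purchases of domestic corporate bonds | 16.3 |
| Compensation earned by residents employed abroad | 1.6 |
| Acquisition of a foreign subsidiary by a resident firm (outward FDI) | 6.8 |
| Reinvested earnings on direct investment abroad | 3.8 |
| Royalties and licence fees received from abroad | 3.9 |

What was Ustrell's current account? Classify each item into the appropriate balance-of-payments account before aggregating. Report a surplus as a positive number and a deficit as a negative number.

-2.8

Goods: 11.2 - 47.0 = -35.8
Services: 3.9 + 14.3 + 7.2 = 25.4
Primary income: 1.6 + 3.8 + 3.6 = 9.0
Secondary income: -1.4
Current account = (-35.8) + 25.4 + 9.0 + (-1.4) = -2.8
(Excluded from the current account — financial account: purchases of foreign government bonds by domestic residents 8.1, foreign purchases of equities on the domestic stock exchange 8.1, foreign purchases of domestic corporate bonds 16.3, acquisition of a foreign subsidiary by a resident firm (outward FDI) 6.8; capital account: debt forgiveness received from foreign official creditors 2.3.)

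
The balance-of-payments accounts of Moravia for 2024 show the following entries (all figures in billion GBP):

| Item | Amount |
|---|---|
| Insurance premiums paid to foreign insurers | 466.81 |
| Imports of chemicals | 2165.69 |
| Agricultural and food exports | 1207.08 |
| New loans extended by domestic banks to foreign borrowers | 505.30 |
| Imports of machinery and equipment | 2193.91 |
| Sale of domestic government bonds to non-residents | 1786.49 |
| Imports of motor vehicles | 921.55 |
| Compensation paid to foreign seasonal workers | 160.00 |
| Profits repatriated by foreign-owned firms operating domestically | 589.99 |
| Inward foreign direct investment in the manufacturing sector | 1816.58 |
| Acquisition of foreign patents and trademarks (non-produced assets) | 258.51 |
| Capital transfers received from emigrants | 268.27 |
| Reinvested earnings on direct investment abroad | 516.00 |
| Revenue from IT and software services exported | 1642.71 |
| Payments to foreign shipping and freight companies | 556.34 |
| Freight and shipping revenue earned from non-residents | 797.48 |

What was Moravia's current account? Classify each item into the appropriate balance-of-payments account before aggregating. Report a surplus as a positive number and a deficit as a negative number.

-2891.02

Goods: 1207.08 - 2193.91 - 921.55 - 2165.69 = -4074.07
Services: 1642.71 - 556.34 - 466.81 + 797.48 = 1417.04
Primary income: -160.00 - 589.99 + 516.00 = -233.99
Current account = (-4074.07) + 1417.04 + (-233.99) = -2891.02
(Excluded from the current account — financial account: new loans extended by domestic banks to foreign borrowers 505.30, sale of domestic government bonds to non-residents 1786.49, inward foreign direct investment in the manufacturing sector 1816.58; capital account: acquisition of foreign patents and trademarks (non-produced assets) 258.51, capital transfers received from emigrants 268.27.)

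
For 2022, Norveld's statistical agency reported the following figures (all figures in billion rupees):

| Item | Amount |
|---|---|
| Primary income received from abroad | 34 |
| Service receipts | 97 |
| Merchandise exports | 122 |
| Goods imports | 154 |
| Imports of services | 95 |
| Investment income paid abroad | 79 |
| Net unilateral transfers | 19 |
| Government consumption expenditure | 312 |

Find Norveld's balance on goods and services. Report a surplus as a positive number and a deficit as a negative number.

Goods balance = 122 - 154 = -32
Services balance = 97 - 95 = 2
Trade balance (goods + services) = -32 + 2 = -30

-30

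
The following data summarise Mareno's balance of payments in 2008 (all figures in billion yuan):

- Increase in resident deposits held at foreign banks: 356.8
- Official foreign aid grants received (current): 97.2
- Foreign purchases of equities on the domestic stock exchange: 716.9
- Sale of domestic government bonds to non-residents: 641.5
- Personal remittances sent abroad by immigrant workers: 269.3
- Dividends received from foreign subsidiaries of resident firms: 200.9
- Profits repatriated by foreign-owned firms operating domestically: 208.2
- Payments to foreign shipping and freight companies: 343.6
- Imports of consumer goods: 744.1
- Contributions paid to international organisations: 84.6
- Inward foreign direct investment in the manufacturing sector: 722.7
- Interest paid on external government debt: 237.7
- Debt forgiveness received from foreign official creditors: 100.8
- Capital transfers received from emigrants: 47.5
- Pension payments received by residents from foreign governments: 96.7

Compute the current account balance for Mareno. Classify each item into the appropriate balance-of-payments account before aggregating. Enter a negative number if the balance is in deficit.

-1492.7

Goods: -744.1
Services: -343.6
Primary income: -208.2 - 237.7 + 200.9 = -245.0
Secondary income: 96.7 - 269.3 + 97.2 - 84.6 = -160.0
Current account = (-744.1) + (-343.6) + (-245.0) + (-160.0) = -1492.7
(Excluded from the current account — financial account: increase in resident deposits held at foreign banks 356.8, foreign purchases of equities on the domestic stock exchange 716.9, sale of domestic government bonds to non-residents 641.5, inward foreign direct investment in the manufacturing sector 722.7; capital account: debt forgiveness received from foreign official creditors 100.8, capital transfers received from emigrants 47.5.)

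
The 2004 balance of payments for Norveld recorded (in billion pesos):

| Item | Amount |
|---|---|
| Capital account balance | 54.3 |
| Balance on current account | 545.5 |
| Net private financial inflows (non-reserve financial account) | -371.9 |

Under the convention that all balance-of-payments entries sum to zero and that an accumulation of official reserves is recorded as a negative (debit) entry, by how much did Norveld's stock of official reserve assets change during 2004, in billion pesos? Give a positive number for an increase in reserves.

Official reserve transactions balance = -(545.5 + 54.3 + (-371.9)) = -227.9
An accumulation of reserves is recorded as a debit (negative entry), so the change in the stock of reserves is the negative of that balance.
Change in official reserves = -(-227.9) = 227.9

227.9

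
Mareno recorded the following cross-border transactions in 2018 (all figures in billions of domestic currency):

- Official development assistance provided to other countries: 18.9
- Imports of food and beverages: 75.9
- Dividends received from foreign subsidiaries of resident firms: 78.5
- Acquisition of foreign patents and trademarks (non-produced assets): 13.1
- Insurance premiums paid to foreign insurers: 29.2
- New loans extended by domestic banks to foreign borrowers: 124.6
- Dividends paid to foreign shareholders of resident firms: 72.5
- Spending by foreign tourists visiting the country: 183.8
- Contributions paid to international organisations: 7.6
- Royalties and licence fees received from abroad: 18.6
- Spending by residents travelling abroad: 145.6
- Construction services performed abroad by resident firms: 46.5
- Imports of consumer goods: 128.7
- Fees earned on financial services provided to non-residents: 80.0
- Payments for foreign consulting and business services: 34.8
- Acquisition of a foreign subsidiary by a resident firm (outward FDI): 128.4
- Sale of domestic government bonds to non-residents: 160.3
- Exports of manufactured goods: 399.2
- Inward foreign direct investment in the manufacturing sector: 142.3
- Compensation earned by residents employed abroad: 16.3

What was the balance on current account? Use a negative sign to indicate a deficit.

Goods: -75.9 - 128.7 + 399.2 = 194.6
Services: 183.8 - 29.2 + 18.6 + 80.0 + 46.5 - 34.8 - 145.6 = 119.3
Primary income: 16.3 - 72.5 + 78.5 = 22.3
Secondary income: -7.6 - 18.9 = -26.5
Current account = 194.6 + 119.3 + 22.3 + (-26.5) = 309.7
(Excluded from the current account — capital account: acquisition of foreign patents and trademarks (non-produced assets) 13.1; financial account: new loans extended by domestic banks to foreign borrowers 124.6, acquisition of a foreign subsidiary by a resident firm (outward FDI) 128.4, sale of domestic government bonds to non-residents 160.3, inward foreign direct investment in the manufacturing sector 142.3.)

309.7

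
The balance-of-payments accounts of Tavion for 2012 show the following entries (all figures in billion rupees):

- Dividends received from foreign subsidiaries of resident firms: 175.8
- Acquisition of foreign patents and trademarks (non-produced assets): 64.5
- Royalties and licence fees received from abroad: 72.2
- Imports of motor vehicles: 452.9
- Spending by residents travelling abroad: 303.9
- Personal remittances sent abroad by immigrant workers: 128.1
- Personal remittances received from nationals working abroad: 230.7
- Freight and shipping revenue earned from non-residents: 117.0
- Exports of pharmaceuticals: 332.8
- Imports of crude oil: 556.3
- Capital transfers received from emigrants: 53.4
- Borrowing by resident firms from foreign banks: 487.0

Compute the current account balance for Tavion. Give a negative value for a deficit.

-512.7

Goods: -556.3 - 452.9 + 332.8 = -676.4
Services: 72.2 - 303.9 + 117.0 = -114.7
Primary income: 175.8
Secondary income: 230.7 - 128.1 = 102.6
Current account = (-676.4) + (-114.7) + 175.8 + 102.6 = -512.7
(Excluded from the current account — capital account: acquisition of foreign patents and trademarks (non-produced assets) 64.5, capital transfers received from emigrants 53.4; financial account: borrowing by resident firms from foreign banks 487.0.)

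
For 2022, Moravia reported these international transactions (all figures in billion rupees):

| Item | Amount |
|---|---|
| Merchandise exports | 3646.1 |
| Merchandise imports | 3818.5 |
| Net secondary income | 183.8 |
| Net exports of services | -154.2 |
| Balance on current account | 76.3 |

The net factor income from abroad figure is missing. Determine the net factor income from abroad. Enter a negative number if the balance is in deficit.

219.1

Current account = goods balance + services balance + net primary income + net secondary income
Sum of the known components = -142.8
Net factor income from abroad = CA - (known components) = 76.3 - (-142.8) = 219.1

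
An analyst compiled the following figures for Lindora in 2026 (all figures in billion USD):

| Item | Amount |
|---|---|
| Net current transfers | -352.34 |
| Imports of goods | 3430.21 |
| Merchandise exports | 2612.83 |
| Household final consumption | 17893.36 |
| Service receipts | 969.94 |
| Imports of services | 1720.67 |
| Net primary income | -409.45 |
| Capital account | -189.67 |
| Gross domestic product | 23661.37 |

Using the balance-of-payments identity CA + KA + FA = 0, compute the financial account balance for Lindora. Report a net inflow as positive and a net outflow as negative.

Goods balance = 2612.83 - 3430.21 = -817.38
Services balance = 969.94 - 1720.67 = -750.73
Trade balance (goods + services) = -817.38 + (-750.73) = -1568.11
Net primary income = -409.45
Net secondary income = -352.34
Current account = -1568.11 + (-409.45) + (-352.34) = -2329.90
Financial account = -(-2329.90 + (-189.67)) = 2519.57

2519.57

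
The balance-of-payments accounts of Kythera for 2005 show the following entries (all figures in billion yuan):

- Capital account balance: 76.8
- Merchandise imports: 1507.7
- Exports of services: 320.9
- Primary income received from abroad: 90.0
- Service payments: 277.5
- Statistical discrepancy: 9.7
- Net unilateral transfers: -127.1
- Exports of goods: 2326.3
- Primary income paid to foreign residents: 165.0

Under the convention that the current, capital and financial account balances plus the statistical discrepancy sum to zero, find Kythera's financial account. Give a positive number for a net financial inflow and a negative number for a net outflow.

-746.4

Goods balance = 2326.3 - 1507.7 = 818.6
Services balance = 320.9 - 277.5 = 43.4
Trade balance (goods + services) = 818.6 + 43.4 = 862.0
Net primary income = 90.0 - 165.0 = -75.0
Net secondary income = -127.1
Current account = 862.0 + (-75.0) + (-127.1) = 659.9
Financial account = -(659.9 + 76.8 + 9.7) = -746.4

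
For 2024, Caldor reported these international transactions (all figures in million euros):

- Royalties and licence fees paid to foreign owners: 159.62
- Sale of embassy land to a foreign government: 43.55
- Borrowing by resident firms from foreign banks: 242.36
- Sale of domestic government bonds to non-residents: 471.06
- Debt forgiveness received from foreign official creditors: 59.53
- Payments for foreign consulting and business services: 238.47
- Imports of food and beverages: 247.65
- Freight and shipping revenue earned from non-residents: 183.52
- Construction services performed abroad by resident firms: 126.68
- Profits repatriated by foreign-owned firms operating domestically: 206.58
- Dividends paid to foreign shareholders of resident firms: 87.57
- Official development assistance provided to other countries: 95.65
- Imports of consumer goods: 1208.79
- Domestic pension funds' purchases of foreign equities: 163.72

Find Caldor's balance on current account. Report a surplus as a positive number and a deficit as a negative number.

Goods: -1208.79 - 247.65 = -1456.44
Services: 183.52 + 126.68 - 159.62 - 238.47 = -87.89
Primary income: -206.58 - 87.57 = -294.15
Secondary income: -95.65
Current account = (-1456.44) + (-87.89) + (-294.15) + (-95.65) = -1934.13
(Excluded from the current account — capital account: sale of embassy land to a foreign government 43.55, debt forgiveness received from foreign official creditors 59.53; financial account: borrowing by resident firms from foreign banks 242.36, sale of domestic government bonds to non-residents 471.06, domestic pension funds' purchases of foreign equities 163.72.)

-1934.13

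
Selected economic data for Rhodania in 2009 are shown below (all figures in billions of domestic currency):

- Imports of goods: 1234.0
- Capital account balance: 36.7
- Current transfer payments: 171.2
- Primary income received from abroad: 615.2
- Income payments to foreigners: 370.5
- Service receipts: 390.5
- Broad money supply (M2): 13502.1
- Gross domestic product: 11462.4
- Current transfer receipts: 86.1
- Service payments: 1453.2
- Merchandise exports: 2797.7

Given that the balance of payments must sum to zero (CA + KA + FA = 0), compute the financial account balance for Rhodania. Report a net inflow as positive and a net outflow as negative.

-697.3

Goods balance = 2797.7 - 1234.0 = 1563.7
Services balance = 390.5 - 1453.2 = -1062.7
Trade balance (goods + services) = 1563.7 + (-1062.7) = 501.0
Net primary income = 615.2 - 370.5 = 244.7
Net secondary income = 86.1 - 171.2 = -85.1
Current account = 501.0 + 244.7 + (-85.1) = 660.6
Financial account = -(660.6 + 36.7) = -697.3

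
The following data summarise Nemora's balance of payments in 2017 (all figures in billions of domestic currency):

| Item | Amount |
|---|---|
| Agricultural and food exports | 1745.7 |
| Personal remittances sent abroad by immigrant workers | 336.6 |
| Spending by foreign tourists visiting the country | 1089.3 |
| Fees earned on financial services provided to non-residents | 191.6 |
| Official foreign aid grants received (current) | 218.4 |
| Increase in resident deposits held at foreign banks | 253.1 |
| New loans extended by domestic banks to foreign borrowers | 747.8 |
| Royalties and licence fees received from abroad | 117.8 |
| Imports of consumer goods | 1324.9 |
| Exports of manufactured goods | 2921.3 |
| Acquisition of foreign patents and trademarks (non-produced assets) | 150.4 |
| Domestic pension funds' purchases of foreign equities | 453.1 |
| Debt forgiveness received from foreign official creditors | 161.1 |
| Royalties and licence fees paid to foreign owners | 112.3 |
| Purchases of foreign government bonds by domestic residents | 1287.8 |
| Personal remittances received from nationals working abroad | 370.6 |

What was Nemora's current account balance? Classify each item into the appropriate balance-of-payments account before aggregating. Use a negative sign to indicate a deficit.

Goods: 2921.3 - 1324.9 + 1745.7 = 3342.1
Services: 191.6 + 1089.3 - 112.3 + 117.8 = 1286.4
Secondary income: -336.6 + 370.6 + 218.4 = 252.4
Current account = 3342.1 + 1286.4 + 252.4 = 4880.9
(Excluded from the current account — financial account: increase in resident deposits held at foreign banks 253.1, new loans extended by domestic banks to foreign borrowers 747.8, domestic pension funds' purchases of foreign equities 453.1, purchases of foreign government bonds by domestic residents 1287.8; capital account: acquisition of foreign patents and trademarks (non-produced assets) 150.4, debt forgiveness received from foreign official creditors 161.1.)

4880.9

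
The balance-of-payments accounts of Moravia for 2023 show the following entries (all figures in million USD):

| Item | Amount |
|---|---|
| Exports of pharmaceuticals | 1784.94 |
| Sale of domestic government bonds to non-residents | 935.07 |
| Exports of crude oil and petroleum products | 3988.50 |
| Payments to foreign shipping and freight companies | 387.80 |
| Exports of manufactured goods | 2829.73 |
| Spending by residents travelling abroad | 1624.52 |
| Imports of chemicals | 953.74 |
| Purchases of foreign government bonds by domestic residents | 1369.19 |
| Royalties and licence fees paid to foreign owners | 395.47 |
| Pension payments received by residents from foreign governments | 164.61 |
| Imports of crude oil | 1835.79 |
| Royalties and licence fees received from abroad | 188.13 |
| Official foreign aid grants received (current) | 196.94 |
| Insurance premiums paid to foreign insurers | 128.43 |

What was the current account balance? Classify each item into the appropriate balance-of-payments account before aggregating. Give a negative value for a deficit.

Goods: -953.74 + 3988.50 - 1835.79 + 2829.73 + 1784.94 = 5813.64
Services: -128.43 - 387.80 + 188.13 - 395.47 - 1624.52 = -2348.09
Secondary income: 196.94 + 164.61 = 361.55
Current account = 5813.64 + (-2348.09) + 361.55 = 3827.10
(Excluded from the current account — financial account: sale of domestic government bonds to non-residents 935.07, purchases of foreign government bonds by domestic residents 1369.19.)

3827.10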